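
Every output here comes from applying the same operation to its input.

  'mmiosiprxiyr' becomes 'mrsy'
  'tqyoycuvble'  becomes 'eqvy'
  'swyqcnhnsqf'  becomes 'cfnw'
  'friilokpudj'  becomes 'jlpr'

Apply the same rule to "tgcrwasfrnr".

fgrw

In each case the input is transformed by: keep one character in every 3, starting at position 2 (positions 2nd, 5th, 8th, ...), then sort the characters into alphabetical order.
Working it through for "tgcrwasfrnr": intermediate "gwfr", final "fgrw".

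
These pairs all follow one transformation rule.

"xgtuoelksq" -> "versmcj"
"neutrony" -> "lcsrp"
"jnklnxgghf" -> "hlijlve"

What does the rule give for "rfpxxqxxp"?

What's happening: delete the last 3 characters, then shift every letter 2 places backward in the alphabet (wrapping around).
Working it through for "rfpxxqxxp": intermediate "rfpxxq", final "pdnvvo".

pdnvvo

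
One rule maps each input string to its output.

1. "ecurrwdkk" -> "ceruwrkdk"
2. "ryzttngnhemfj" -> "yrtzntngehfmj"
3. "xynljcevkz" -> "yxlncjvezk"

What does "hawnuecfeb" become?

Each output is the input with this applied: swap each adjacent pair of characters (1↔2, 3↔4, ...).
For "hawnuecfeb" the result is "ahnweufcbe".

ahnweufcbe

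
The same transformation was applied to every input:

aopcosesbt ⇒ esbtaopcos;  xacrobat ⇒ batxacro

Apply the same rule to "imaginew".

Each output is the input with this applied: swap the front and back halves of the string, then move the first character to the end.
On "imaginew": the first step gives "inewimag", and the second then gives "newimagi".

newimagi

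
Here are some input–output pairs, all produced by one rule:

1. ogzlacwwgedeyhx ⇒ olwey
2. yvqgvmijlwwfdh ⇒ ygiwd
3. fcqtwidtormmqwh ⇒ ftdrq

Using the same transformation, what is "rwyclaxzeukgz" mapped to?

rcxuz

Rule — keep one character in every 3, starting at position 1 (positions 1st, 4th, 7th, ...).
For "rwyclaxzeukgz" the result is "rcxuz".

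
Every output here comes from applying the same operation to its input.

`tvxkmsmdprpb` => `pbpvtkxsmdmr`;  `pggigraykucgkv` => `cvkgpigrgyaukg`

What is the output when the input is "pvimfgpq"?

The rule is to swap each adjacent pair of characters (1↔2, 3↔4, ...), then move the last 3 characters to the front (rotate right by 3).
Working it through for "pvimfgpq": intermediate "vpmigfqp", final "fqpvpmig".

fqpvpmig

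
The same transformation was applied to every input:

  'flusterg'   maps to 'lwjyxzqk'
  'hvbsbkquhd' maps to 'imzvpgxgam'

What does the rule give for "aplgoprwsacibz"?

Looking at the pairs, the operation is to reverse the string, then shift every letter 5 places forward in the alphabet (wrapping around).
Starting from "aplgoprwsacibz": after the first operation, "zbicaswrpoglpa"; after the second, "egnhfxbwutlquf".

egnhfxbwutlquf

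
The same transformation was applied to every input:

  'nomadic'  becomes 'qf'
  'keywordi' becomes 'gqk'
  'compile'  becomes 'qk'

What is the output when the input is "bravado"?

tc

Each output is the input with this applied: shift every letter 2 places forward in the alphabet (wrapping around), then keep one character in every 3, starting at position 2 (positions 2nd, 5th, 8th, ...).
"bravado" → "dtcxcfq" → "tc".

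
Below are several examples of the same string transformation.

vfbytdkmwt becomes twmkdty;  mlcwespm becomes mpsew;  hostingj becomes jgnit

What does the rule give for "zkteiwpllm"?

mllpwie

What's happening: delete the first 3 characters, then reverse the string.
Starting from "zkteiwpllm": after the first operation, "eiwpllm"; after the second, "mllpwie".
(Check on "hostingj": → "tingj" → "jgnit" ✓)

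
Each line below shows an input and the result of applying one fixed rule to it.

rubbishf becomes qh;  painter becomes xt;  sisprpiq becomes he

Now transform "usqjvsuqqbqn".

fhfc

Each output is the input with this applied: keep one character in every 3, starting at position 3 (positions 3rd, 6th, 9th, ...), then shift every letter 11 places backward in the alphabet (wrapping around).
Applying both steps to "usqjvsuqqbqn": "qsqn", then "fhfc".
(Check on "rubbishf": → "bs" → "qh" ✓)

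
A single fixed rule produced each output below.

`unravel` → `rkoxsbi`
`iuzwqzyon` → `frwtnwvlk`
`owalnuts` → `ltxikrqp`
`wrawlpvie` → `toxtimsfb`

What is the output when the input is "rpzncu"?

Rule — shift every letter 3 places backward in the alphabet (wrapping around).
For "rpzncu" the result is "omwkzr".

omwkzr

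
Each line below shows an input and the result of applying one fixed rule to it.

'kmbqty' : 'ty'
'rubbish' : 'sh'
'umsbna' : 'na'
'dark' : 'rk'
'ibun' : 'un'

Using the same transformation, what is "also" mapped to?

The transformation: keep only the last 2 characters.
"also" → "so".

so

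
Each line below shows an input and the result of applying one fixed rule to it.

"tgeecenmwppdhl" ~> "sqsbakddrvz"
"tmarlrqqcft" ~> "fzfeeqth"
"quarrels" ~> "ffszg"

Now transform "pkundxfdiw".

brltrwk

In each case the input is transformed by: shift every letter 12 places backward in the alphabet (wrapping around), then delete the first 3 characters.
"pkundxfdiw" → "brltrwk".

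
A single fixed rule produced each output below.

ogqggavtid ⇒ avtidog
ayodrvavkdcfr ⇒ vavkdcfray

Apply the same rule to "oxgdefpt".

Each output is the input with this applied: move the first 2 characters to the end (rotate left by 2), then delete the first 3 characters.
For "oxgdefpt", step one produces "gdefptox"; step two turns that into "fptox".
(Check on "ogqggavtid": → "qggavtidog" → "avtidog" ✓)

fptox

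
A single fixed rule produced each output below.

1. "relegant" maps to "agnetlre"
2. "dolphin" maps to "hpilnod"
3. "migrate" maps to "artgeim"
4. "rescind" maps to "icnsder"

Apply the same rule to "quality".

iltayuq

The transformation: move the last 3 characters to the front (rotate right by 3), then take characters alternately from the front and the back (1st, last, 2nd, 2nd-last, ...).
On "quality": the first step gives "ityqual", and the second then gives "iltayuq".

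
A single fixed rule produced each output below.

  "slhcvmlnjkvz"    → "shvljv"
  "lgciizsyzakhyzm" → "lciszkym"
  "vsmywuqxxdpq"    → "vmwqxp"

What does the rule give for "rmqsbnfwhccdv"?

Looking at the pairs, the operation is to keep every other character starting from the first (positions 1st, 3rd, 5th, ...).
On "rmqsbnfwhccdv" that produces "rqbfhcv".

rqbfhcv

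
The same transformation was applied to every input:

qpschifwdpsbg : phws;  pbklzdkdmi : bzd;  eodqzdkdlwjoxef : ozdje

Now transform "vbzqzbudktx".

The pattern: keep one character in every 3, starting at position 2 (positions 2nd, 5th, 8th, ...).
"vbzqzbudktx" → "bzdx".

bzdx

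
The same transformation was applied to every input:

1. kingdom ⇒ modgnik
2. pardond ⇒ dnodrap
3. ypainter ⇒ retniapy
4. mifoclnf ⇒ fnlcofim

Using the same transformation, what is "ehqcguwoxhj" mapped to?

jhxowugcqhe

The pattern: reverse the string.
For "ehqcguwoxhj" the result is "jhxowugcqhe".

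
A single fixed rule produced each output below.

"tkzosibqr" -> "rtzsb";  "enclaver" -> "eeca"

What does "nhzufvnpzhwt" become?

wnzfnz

The pattern: keep every other character starting from the first (positions 1st, 3rd, 5th, ...), then move the last character to the front.
On "nhzufvnpzhwt": the first step gives "nzfnzw", and the second then gives "wnzfnz".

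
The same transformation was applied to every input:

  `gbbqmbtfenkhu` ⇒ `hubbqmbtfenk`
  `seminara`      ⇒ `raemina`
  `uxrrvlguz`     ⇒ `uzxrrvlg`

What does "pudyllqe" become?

qeudyll

The rule is to delete the first character, then move the last 2 characters to the front (rotate right by 2).
For "pudyllqe" the result is "qeudyll".
(Check on "gbbqmbtfenkhu": → "bbqmbtfenkhu" → "hubbqmbtfenk" ✓)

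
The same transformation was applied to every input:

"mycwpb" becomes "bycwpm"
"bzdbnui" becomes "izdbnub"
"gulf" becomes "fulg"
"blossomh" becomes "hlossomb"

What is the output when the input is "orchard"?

drcharo

What's happening: swap the first and last characters.
For "orchard" the result is "drcharo".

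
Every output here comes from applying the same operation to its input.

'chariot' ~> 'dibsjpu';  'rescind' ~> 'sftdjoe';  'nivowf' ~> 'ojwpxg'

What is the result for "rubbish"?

svccjti

Looking at the pairs, the operation is to shift every letter 1 place forward in the alphabet (wrapping around).
"rubbish" → "svccjti".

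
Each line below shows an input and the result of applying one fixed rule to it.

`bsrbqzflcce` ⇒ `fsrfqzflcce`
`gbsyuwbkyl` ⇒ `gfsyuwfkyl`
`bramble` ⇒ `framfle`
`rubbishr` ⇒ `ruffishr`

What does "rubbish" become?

The rule is to replace every "b" with "f".
So "rubbish" becomes "ruffish".

ruffish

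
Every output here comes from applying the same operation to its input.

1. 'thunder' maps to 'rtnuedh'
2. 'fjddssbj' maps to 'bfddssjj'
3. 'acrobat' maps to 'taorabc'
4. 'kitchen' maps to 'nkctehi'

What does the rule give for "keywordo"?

The transformation: swap each adjacent pair of characters (1↔2, 3↔4, ...), then swap the first and last characters.
Working it through for "keywordo": intermediate "ekwyrood", final "dkwyrooe".
(Check on "acrobat": → "caorabt" → "taorabc" ✓)

dkwyrooe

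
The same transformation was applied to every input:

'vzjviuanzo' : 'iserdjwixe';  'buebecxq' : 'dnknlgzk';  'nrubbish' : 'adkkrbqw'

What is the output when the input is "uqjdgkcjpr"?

zsmptlsyad

Each output is the input with this applied: shift every letter 9 places forward in the alphabet (wrapping around), then move the first character to the end.
Starting from "uqjdgkcjpr": after the first operation, "dzsmptlsya"; after the second, "zsmptlsyad".
(Check on "buebecxq": → "kdnknlgz" → "dnknlgzk" ✓)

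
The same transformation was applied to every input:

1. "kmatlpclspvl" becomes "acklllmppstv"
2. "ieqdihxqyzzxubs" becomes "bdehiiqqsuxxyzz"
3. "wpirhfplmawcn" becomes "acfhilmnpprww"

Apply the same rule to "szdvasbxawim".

aabdimssvwxz

Looking at the pairs, the operation is to sort the characters into alphabetical order.
"szdvasbxawim" → "aabdimssvwxz".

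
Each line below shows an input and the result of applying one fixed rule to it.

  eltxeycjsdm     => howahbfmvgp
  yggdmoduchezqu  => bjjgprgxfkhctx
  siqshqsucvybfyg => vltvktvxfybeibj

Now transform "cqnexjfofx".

ftqhamiria

Each output is the input with this applied: shift every letter 3 places forward in the alphabet (wrapping around).
On "cqnexjfofx" that produces "ftqhamiria".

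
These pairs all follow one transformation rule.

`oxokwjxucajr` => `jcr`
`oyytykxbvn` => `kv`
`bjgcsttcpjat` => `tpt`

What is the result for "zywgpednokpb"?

The rule is to delete the first 3 characters, then keep one character in every 3, starting at position 3 (positions 3rd, 6th, 9th, ...).
"zywgpednokpb" → "gpednokpb" → "eob".

eob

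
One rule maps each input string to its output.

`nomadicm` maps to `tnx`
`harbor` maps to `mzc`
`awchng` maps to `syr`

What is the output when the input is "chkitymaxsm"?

idx

Each output is the input with this applied: shift every letter 11 places forward in the alphabet (wrapping around), then keep only the last 3 characters.
Applying both steps to "chkitymaxsm": "nsvtejxlidx", then "idx".
(Check on "nomadicm": → "yzxlotnx" → "tnx" ✓)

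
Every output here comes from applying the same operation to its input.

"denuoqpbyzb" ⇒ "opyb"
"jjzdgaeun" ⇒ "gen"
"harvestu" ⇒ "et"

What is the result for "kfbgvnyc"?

What's happening: delete the first 3 characters, then keep every other character starting from the second (positions 2nd, 4th, 6th, ...).
For "kfbgvnyc", step one produces "gvnyc"; step two turns that into "vy".
(Check on "jjzdgaeun": → "dgaeun" → "gen" ✓)

vy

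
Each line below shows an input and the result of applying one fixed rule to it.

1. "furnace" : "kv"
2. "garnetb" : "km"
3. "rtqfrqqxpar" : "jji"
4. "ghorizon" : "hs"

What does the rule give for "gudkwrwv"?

wk

Rule — shift every letter 7 places backward in the alphabet (wrapping around), then keep one character in every 3, starting at position 3 (positions 3rd, 6th, 9th, ...).
So "gudkwrwv" becomes "wk".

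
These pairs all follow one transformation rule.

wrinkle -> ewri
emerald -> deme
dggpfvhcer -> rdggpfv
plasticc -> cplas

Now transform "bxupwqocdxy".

ybxupwqo

Looking at the pairs, the operation is to move the last character to the front, then delete the last 3 characters.
Working it through for "bxupwqocdxy": intermediate "ybxupwqocdx", final "ybxupwqo".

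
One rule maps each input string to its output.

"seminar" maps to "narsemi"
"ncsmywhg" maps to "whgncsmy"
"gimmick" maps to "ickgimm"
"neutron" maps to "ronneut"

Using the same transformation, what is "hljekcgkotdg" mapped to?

Rule — move the last 3 characters to the front (rotate right by 3).
"hljekcgkotdg" → "tdghljekcgko".

tdghljekcgko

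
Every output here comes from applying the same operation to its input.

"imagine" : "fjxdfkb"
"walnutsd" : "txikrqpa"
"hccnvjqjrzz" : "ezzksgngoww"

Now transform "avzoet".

xswlbq

The pattern: shift every letter 3 places backward in the alphabet (wrapping around).
Doing the same to "avzoet": "xswlbq".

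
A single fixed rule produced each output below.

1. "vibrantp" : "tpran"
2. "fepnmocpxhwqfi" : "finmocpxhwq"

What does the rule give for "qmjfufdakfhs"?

Rule — delete the first 3 characters, then move the last 2 characters to the front (rotate right by 2).
For "qmjfufdakfhs" the result is "hsfufdakf".

hsfufdakf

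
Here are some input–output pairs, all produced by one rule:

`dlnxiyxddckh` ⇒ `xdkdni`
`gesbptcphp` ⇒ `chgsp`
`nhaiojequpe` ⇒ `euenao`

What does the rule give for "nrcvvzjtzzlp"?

Each output is the input with this applied: keep every other character starting from the first (positions 1st, 3rd, 5th, ...), then move the first 3 characters to the end (rotate left by 3).
Starting from "nrcvvzjtzzlp": after the first operation, "ncvjzl"; after the second, "jzlncv".

jzlncv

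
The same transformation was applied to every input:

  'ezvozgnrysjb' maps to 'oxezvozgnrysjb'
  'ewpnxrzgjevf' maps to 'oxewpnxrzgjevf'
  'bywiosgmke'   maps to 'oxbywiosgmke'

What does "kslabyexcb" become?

oxkslabyexcb

Looking at the pairs, the operation is to prepend "ox".
Applying that to "kslabyexcb" gives "oxkslabyexcb".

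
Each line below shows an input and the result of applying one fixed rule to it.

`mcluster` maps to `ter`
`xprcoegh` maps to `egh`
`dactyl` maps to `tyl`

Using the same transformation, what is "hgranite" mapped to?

Looking at the pairs, the operation is to keep only the last 3 characters.
"hgranite" → "ite".

ite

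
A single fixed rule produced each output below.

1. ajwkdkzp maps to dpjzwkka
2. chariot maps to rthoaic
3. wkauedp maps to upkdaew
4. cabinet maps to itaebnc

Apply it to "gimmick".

mkicmig

Rule — take characters alternately from the front and the back (1st, last, 2nd, 2nd-last, ...), then swap the first and last characters.
Working it through for "gimmick": intermediate "gkicmim", final "mkicmig".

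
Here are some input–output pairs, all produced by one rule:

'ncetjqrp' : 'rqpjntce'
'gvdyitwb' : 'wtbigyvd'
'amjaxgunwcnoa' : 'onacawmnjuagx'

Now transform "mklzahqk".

The pattern: move the last 2 characters to the front (rotate right by 2), then take characters alternately from the front and the back (1st, last, 2nd, 2nd-last, ...).
On "mklzahqk": the first step gives "qkmklzah", and the second then gives "qhkamzkl".

qhkamzkl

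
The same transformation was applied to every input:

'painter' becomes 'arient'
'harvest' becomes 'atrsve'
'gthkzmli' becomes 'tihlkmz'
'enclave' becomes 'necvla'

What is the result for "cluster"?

lruest

The rule is to delete the first character, then take characters alternately from the front and the back (1st, last, 2nd, 2nd-last, ...).
On "cluster": the first step gives "luster", and the second then gives "lruest".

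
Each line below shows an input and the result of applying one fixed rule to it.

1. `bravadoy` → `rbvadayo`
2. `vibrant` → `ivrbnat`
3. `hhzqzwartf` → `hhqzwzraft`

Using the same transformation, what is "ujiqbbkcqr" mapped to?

In each case the input is transformed by: swap each adjacent pair of characters (1↔2, 3↔4, ...).
Applying that to "ujiqbbkcqr" gives "juqibbckrq".

juqibbckrq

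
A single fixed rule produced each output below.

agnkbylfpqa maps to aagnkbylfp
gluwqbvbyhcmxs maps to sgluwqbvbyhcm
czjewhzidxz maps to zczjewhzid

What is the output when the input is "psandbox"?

xpsandb

Each output is the input with this applied: move the last character to the front, then delete the last character.
On "psandbox": the first step gives "xpsandbo", and the second then gives "xpsandb".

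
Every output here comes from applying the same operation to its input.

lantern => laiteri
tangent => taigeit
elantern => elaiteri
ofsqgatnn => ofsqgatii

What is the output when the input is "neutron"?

ieutroi

Looking at the pairs, the operation is to replace every "n" with "i".
For "neutron" the result is "ieutroi".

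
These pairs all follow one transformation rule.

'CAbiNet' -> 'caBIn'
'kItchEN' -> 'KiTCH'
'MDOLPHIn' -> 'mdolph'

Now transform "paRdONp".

PArDo

The transformation: flip the case of every letter, then delete the last 2 characters.
Working it through for "paRdONp": intermediate "PArDonP", final "PArDo".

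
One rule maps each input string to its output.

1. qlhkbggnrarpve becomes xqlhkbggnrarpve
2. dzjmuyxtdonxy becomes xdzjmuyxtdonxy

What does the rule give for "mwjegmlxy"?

xmwjegmlxy

The pattern: prepend "x".
Doing the same to "mwjegmlxy": "xmwjegmlxy".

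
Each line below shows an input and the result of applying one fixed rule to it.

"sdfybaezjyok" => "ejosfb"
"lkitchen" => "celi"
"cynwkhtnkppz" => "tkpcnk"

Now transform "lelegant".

The pattern: keep every other character starting from the first (positions 1st, 3rd, 5th, ...), then swap the front and back halves of the string.
On "lelegant": the first step gives "llgn", and the second then gives "gnll".

gnll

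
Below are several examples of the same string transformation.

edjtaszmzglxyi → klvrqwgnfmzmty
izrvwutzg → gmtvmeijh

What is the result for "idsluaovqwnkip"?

Looking at the pairs, the operation is to shift every letter 13 places forward in the alphabet (wrapping around) — i.e. ROT13, then move the last 3 characters to the front (rotate right by 3).
Working it through for "idsluaovqwnkip": intermediate "vqfyhnbidjaxvc", final "xvcvqfyhnbidja".

xvcvqfyhnbidja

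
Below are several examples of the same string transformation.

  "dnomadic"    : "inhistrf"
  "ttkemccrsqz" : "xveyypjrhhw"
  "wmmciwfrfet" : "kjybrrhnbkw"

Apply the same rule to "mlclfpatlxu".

qczrqhqkufy

Each output is the input with this applied: shift every letter 5 places forward in the alphabet (wrapping around), then move the last 3 characters to the front (rotate right by 3).
Working it through for "mlclfpatlxu": intermediate "rqhqkufyqcz", final "qczrqhqkufy".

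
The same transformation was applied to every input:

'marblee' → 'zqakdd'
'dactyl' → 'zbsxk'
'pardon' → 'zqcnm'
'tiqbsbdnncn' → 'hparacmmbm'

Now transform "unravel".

mqzudk

The rule is to delete the first character, then shift every letter 1 place backward in the alphabet (wrapping around).
Working it through for "unravel": intermediate "nravel", final "mqzudk".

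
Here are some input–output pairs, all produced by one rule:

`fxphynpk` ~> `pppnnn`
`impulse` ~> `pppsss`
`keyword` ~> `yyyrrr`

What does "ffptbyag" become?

pppyyy

Each output is the input with this applied: keep one character in every 3, starting at position 3 (positions 3rd, 6th, 9th, ...), then repeat every character 3 times.
"ffptbyag" → "py" → "pppyyy".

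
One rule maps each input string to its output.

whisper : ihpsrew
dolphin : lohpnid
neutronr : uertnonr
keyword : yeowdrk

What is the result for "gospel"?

soepgl

The pattern: move the first character to the end, then swap each adjacent pair of characters (1↔2, 3↔4, ...).
Starting from "gospel": after the first operation, "ospelg"; after the second, "soepgl".
(Check on "keyword": → "eywordk" → "yeowdrk" ✓)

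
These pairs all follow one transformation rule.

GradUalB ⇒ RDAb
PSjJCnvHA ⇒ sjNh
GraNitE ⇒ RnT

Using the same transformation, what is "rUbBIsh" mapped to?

Looking at the pairs, the operation is to keep every other character starting from the second (positions 2nd, 4th, 6th, ...), then flip the case of every letter.
On "rUbBIsh": the first step gives "UBs", and the second then gives "ubS".
(Check on "PSjJCnvHA": → "SJnH" → "sjNh" ✓)

ubS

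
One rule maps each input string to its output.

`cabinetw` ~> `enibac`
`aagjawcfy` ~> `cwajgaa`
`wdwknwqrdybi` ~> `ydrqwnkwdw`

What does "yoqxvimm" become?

What's happening: reverse the string, then delete the first 2 characters.
For "yoqxvimm", step one produces "mmivxqoy"; step two turns that into "ivxqoy".
(Check on "cabinetw": → "wtenibac" → "enibac" ✓)

ivxqoy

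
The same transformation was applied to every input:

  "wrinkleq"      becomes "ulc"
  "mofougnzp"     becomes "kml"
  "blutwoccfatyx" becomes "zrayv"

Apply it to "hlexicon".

fvm

In each case the input is transformed by: keep one character in every 3, starting at position 1 (positions 1st, 4th, 7th, ...), then shift every letter 2 places backward in the alphabet (wrapping around).
Working it through for "hlexicon": intermediate "hxo", final "fvm".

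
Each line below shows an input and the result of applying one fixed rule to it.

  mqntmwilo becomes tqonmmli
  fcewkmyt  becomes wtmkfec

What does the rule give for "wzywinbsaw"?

ywwwsniba

The rule is to sort the characters into reverse alphabetical order, then delete the first character.
On "wzywinbsaw": the first step gives "zywwwsniba", and the second then gives "ywwwsniba".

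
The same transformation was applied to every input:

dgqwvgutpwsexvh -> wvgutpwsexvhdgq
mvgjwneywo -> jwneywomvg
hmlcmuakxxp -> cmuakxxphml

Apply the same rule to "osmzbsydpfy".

zbsydpfyosm

In each case the input is transformed by: move the first 3 characters to the end (rotate left by 3).
Applying that to "osmzbsydpfy" gives "zbsydpfyosm".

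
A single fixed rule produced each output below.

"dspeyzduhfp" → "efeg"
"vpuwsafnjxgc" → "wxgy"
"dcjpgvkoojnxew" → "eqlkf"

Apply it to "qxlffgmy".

rgn

Each output is the input with this applied: keep one character in every 3, starting at position 1 (positions 1st, 4th, 7th, ...), then shift every letter 1 place forward in the alphabet (wrapping around).
On "qxlffgmy": the first step gives "qfm", and the second then gives "rgn".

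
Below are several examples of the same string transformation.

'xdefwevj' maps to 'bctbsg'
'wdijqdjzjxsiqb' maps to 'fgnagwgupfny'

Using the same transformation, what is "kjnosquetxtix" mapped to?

klpnrbquqfu

The transformation: shift every letter 3 places backward in the alphabet (wrapping around), then delete the first 2 characters.
For "kjnosquetxtix" the result is "klpnrbquqfu".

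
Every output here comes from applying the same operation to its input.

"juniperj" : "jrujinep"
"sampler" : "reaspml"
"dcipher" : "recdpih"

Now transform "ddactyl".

The pattern: move the last 2 characters to the front (rotate right by 2), then swap each adjacent pair of characters (1↔2, 3↔4, ...).
For "ddactyl", step one produces "ylddact"; step two turns that into "lyddcat".

lyddcat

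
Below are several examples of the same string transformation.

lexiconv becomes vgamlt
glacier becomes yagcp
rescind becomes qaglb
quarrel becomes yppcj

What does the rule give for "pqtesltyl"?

rcqjrwj

The rule is to shift every letter 2 places backward in the alphabet (wrapping around), then delete the first 2 characters.
On "pqtesltyl": the first step gives "norcqjrwj", and the second then gives "rcqjrwj".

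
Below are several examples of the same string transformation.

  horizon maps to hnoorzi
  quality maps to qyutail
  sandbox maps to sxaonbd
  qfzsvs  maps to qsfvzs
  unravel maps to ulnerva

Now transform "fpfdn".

The transformation: take characters alternately from the front and the back (1st, last, 2nd, 2nd-last, ...).
Doing the same to "fpfdn": "fnpdf".

fnpdf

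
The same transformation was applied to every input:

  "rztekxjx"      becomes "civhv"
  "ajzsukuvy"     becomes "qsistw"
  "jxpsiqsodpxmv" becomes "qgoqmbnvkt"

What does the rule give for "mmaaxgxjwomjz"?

yvevhumkhx

Rule — shift every letter 2 places backward in the alphabet (wrapping around), then delete the first 3 characters.
"mmaaxgxjwomjz" → "kkyyvevhumkhx" → "yvevhumkhx".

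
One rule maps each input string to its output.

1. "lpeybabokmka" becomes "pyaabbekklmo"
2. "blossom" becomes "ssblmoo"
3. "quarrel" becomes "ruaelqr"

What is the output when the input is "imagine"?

The rule is to sort the characters into alphabetical order, then move the last 2 characters to the front (rotate right by 2).
Working it through for "imagine": intermediate "aegiimn", final "mnaegii".

mnaegii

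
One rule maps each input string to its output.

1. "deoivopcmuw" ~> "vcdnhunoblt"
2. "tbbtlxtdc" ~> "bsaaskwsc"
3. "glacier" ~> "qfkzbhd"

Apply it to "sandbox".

Rule — move the last character to the front, then shift every letter 1 place backward in the alphabet (wrapping around).
For "sandbox", step one produces "xsandbo"; step two turns that into "wrzmcan".

wrzmcan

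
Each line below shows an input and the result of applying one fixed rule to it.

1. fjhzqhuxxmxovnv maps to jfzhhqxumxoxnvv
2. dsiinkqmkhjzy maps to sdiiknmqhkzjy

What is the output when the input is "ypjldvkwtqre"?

Rule — swap each adjacent pair of characters (1↔2, 3↔4, ...).
On "ypjldvkwtqre" that produces "pyljvdwkqter".

pyljvdwkqter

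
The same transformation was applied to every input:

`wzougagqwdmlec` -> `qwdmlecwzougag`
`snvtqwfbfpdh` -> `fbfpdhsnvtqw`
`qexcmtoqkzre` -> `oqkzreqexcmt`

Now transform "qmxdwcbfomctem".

Each output is the input with this applied: swap the front and back halves of the string.
Doing the same to "qmxdwcbfomctem": "fomctemqmxdwcb".

fomctemqmxdwcb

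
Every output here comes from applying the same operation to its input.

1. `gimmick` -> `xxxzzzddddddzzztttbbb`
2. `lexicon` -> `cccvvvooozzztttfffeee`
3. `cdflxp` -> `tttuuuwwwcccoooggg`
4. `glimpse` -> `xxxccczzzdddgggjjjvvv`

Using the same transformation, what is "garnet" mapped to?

xxxrrriiieeevvvkkk

Rule — repeat every character 3 times, then shift every letter 9 places backward in the alphabet (wrapping around).
For "garnet" the result is "xxxrrriiieeevvvkkk".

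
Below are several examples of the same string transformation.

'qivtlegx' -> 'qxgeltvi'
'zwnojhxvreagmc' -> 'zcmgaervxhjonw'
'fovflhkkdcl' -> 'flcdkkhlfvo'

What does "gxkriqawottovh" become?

ghvottowaqirkx

Rule — move the first character to the end, then reverse the string.
Working it through for "gxkriqawottovh": intermediate "xkriqawottovhg", final "ghvottowaqirkx".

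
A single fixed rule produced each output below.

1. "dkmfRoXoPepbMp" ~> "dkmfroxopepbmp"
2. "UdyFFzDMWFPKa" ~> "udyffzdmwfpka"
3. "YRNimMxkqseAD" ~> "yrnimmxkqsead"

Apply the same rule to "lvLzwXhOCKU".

lvlzwxhocku

Each output is the input with this applied: convert every letter to lowercase.
For "lvLzwXhOCKU" the result is "lvlzwxhocku".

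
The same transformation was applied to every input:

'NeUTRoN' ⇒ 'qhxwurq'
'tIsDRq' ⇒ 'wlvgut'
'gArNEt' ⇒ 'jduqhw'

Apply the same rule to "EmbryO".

The transformation: shift every letter 3 places forward in the alphabet (wrapping around), then convert every letter to lowercase.
Applying both steps to "EmbryO": "HpeubR", then "hpeubr".

hpeubr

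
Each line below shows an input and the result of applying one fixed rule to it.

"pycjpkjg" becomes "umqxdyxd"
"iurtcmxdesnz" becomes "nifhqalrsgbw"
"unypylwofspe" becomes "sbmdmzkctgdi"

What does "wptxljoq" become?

The transformation: swap the first and last characters, then shift every letter 12 places backward in the alphabet (wrapping around).
For "wptxljoq", step one produces "qptxljow"; step two turns that into "edhlzxck".
(Check on "unypylwofspe": → "enypylwofspu" → "sbmdmzkctgdi" ✓)

edhlzxck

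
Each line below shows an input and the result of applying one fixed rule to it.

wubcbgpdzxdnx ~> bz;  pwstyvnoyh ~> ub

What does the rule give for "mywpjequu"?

Rule — shift every letter 5 places forward in the alphabet (wrapping around), then keep only the first 2 characters.
For "mywpjequu", step one produces "rdbuojvzz"; step two turns that into "rd".

rd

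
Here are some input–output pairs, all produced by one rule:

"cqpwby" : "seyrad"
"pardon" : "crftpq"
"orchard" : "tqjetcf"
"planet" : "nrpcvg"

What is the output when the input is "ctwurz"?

vewybt

Looking at the pairs, the operation is to shift every letter 2 places forward in the alphabet (wrapping around), then swap each adjacent pair of characters (1↔2, 3↔4, ...).
For "ctwurz", step one produces "evywtb"; step two turns that into "vewybt".
(Check on "pardon": → "rctfqp" → "crftpq" ✓)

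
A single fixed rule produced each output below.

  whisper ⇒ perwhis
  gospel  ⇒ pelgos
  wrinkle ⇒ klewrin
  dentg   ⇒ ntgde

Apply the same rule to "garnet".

Looking at the pairs, the operation is to move the last 3 characters to the front (rotate right by 3).
On "garnet" that produces "netgar".

netgar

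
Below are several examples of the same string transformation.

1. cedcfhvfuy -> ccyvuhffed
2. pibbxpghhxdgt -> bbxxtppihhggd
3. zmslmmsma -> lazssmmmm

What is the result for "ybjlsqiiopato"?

baytsqpooljii

Rule — sort the characters into reverse alphabetical order, then move the last 2 characters to the front (rotate right by 2).
Working it through for "ybjlsqiiopato": intermediate "ytsqpooljiiba", final "baytsqpooljii".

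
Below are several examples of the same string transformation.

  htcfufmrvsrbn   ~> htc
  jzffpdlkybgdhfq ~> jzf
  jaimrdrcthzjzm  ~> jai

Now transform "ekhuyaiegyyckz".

Each output is the input with this applied: keep only the first 3 characters.
So "ekhuyaiegyyckz" becomes "ekh".

ekh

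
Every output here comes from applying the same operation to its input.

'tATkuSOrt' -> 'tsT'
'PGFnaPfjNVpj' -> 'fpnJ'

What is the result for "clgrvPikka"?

GpK

What's happening: flip the case of every letter, then keep one character in every 3, starting at position 3 (positions 3rd, 6th, 9th, ...).
For "clgrvPikka", step one produces "CLGRVpIKKA"; step two turns that into "GpK".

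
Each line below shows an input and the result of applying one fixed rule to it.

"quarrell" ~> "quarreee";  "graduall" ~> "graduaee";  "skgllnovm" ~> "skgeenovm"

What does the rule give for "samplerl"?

sampeere

What's happening: replace every "l" with "e".
For "samplerl" the result is "sampeere".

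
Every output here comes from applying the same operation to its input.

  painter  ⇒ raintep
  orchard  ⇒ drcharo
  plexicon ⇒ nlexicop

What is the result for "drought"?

Rule — swap the first and last characters.
Applying that to "drought" gives "troughd".

troughd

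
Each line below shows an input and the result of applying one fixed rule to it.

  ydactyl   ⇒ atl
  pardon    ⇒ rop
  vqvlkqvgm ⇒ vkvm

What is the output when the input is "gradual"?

aul

The rule is to move the first character to the end, then keep every other character starting from the second (positions 2nd, 4th, 6th, ...).
Applying that to "gradual" gives "aul".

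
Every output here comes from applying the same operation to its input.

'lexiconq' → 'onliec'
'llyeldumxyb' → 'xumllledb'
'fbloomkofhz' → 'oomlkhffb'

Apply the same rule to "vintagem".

The pattern: sort the characters into reverse alphabetical order, then delete the first 2 characters.
On "vintagem" that produces "nmigea".

nmigea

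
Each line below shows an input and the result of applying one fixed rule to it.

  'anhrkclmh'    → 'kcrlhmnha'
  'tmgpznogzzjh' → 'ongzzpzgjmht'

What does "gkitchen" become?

What's happening: take characters alternately from the front and the back (1st, last, 2nd, 2nd-last, ...), then reverse the string.
For "gkitchen" the result is "cthiekng".

cthiekng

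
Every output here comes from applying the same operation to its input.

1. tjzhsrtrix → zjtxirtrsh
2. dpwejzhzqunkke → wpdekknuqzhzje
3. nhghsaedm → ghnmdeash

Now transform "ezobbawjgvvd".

The rule is to reverse the string, then move the last 3 characters to the front (rotate right by 3).
On "ezobbawjgvvd" that produces "ozedvvgjwabb".

ozedvvgjwabb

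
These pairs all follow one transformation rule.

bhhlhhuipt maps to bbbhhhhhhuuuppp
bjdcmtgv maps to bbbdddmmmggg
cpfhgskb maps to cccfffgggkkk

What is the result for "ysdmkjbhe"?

yyydddkkkbbbeee

Looking at the pairs, the operation is to keep every other character starting from the first (positions 1st, 3rd, 5th, ...), then repeat every character 3 times.
For "ysdmkjbhe", step one produces "ydkbe"; step two turns that into "yyydddkkkbbbeee".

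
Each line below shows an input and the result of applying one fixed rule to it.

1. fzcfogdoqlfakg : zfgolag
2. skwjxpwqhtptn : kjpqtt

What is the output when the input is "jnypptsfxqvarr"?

Rule — keep every other character starting from the second (positions 2nd, 4th, 6th, ...).
On "jnypptsfxqvarr" that produces "nptfqar".

nptfqar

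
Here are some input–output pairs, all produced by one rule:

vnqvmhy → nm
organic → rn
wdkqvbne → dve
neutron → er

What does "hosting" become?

Rule — keep one character in every 3, starting at position 2 (positions 2nd, 5th, 8th, ...).
For "hosting" the result is "oi".

oi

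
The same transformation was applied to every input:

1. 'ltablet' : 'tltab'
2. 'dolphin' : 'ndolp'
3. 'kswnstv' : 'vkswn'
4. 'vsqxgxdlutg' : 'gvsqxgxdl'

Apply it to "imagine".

In each case the input is transformed by: move the last character to the front, then delete the last 2 characters.
On "imagine": the first step gives "eimagin", and the second then gives "eimag".

eimag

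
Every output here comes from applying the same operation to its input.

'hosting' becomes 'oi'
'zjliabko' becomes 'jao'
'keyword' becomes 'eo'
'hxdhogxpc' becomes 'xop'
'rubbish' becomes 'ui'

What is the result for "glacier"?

li

The rule is to keep one character in every 3, starting at position 2 (positions 2nd, 5th, 8th, ...).
For "glacier" the result is "li".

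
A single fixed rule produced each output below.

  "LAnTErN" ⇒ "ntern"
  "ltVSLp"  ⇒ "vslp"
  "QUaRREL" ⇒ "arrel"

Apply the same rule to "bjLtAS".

ltas

What's happening: delete the first 2 characters, then convert every letter to lowercase.
Starting from "bjLtAS": after the first operation, "LtAS"; after the second, "ltas".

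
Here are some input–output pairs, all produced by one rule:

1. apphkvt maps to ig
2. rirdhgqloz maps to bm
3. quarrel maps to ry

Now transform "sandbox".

What's happening: shift every letter 13 places forward in the alphabet (wrapping around) — i.e. ROT13, then keep only the last 2 characters.
For "sandbox", step one produces "fnaqobk"; step two turns that into "bk".
(Check on "quarrel": → "dhneery" → "ry" ✓)

bk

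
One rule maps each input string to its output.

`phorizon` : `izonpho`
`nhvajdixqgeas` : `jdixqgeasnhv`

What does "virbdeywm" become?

Rule — move the first 3 characters to the end (rotate left by 3), then delete the first character.
Working it through for "virbdeywm": intermediate "bdeywmvir", final "deywmvir".
(Check on "nhvajdixqgeas": → "ajdixqgeasnhv" → "jdixqgeasnhv" ✓)

deywmvir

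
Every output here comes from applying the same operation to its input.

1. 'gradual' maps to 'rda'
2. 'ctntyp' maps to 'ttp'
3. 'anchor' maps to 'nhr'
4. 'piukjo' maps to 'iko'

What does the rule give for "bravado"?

In each case the input is transformed by: keep every other character starting from the second (positions 2nd, 4th, 6th, ...).
So "bravado" becomes "rvd".

rvd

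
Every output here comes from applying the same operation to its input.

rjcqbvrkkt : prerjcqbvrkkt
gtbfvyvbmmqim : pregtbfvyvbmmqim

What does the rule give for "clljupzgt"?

preclljupzgt

Rule — prepend "pre".
For "clljupzgt" the result is "preclljupzgt".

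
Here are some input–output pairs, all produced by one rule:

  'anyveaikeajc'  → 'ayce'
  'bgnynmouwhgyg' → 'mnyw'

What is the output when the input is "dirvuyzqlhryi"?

yryl

Looking at the pairs, the operation is to keep one character in every 3, starting at position 3 (positions 3rd, 6th, 9th, ...), then swap each adjacent pair of characters (1↔2, 3↔4, ...).
Applying both steps to "dirvuyzqlhryi": "ryly", then "yryl".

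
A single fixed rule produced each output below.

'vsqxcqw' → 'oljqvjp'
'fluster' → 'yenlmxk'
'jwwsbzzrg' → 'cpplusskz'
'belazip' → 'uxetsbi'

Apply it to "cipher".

In each case the input is transformed by: shift every letter 7 places backward in the alphabet (wrapping around).
So "cipher" becomes "vbiaxk".

vbiaxk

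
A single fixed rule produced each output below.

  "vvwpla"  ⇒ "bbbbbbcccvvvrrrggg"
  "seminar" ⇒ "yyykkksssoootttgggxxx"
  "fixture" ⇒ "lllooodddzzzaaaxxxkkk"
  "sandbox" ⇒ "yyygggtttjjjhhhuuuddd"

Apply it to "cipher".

iiiooovvvnnnkkkxxx

The rule is to shift every letter 6 places forward in the alphabet (wrapping around), then repeat every character 3 times.
"cipher" → "iiiooovvvnnnkkkxxx".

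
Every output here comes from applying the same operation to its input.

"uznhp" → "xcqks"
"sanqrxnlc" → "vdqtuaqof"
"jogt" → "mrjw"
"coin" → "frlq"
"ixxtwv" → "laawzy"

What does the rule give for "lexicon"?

ohalfrq

What's happening: shift every letter 3 places forward in the alphabet (wrapping around).
"lexicon" → "ohalfrq".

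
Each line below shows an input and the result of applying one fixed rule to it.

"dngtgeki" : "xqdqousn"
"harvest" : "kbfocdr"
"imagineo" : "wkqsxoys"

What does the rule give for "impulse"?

The pattern: shift every letter 10 places forward in the alphabet (wrapping around), then move the first character to the end.
Working it through for "impulse": intermediate "swzevco", final "wzevcos".

wzevcos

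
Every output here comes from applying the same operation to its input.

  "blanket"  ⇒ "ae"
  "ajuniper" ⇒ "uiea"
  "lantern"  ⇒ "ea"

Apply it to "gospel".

eo

What's happening: move the first 2 characters to the end (rotate left by 2), then keep only the vowels.
"gospel" → "spelgo" → "eo".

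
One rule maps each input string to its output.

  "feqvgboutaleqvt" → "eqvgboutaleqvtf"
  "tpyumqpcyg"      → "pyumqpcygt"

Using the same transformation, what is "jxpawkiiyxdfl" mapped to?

The pattern: move the first character to the end.
Applying that to "jxpawkiiyxdfl" gives "xpawkiiyxdflj".

xpawkiiyxdflj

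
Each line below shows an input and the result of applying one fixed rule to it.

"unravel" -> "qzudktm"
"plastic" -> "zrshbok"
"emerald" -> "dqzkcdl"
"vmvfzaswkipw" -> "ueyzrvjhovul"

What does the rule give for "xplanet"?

kzmdswo

Rule — move the first 2 characters to the end (rotate left by 2), then shift every letter 1 place backward in the alphabet (wrapping around).
On "xplanet": the first step gives "lanetxp", and the second then gives "kzmdswo".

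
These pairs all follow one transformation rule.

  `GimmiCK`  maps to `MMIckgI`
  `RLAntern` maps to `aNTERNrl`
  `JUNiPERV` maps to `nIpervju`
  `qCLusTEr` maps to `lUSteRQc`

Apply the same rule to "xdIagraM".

iAGRAmXD

The transformation: move the first 2 characters to the end (rotate left by 2), then flip the case of every letter.
"xdIagraM" → "iAGRAmXD".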